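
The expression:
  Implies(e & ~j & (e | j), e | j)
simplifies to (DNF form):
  True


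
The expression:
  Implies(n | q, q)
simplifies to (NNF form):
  q | ~n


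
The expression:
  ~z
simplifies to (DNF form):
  ~z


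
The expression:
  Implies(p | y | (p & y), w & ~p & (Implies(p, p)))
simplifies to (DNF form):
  (w & ~p) | (~p & ~y)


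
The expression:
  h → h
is always true.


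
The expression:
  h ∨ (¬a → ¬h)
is always true.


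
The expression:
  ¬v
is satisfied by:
  {v: False}


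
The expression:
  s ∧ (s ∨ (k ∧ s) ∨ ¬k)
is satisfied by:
  {s: True}


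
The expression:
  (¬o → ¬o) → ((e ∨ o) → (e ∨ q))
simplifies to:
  e ∨ q ∨ ¬o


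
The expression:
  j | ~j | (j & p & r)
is always true.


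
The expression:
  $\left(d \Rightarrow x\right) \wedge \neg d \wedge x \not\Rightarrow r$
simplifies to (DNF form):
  $x \wedge \neg d \wedge \neg r$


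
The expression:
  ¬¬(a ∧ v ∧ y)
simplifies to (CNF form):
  a ∧ v ∧ y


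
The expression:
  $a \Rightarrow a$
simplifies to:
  $\text{True}$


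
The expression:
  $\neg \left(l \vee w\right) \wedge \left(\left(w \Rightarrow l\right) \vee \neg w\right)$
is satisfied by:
  {w: False, l: False}


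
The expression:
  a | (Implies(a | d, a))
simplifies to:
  a | ~d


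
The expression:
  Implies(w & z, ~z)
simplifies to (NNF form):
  ~w | ~z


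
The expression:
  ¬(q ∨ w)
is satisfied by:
  {q: False, w: False}


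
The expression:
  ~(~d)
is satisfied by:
  {d: True}


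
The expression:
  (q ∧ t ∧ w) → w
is always true.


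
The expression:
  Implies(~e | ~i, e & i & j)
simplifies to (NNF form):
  e & i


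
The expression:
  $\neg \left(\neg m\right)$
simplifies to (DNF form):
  $m$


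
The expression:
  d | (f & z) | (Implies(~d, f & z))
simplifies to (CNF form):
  (d | f) & (d | z)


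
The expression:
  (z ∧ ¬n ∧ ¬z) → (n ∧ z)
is always true.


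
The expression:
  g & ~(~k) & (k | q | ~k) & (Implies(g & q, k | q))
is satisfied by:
  {g: True, k: True}


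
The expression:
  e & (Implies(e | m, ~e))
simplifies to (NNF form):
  False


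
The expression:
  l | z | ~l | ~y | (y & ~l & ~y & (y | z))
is always true.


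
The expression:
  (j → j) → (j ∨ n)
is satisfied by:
  {n: True, j: True}
  {n: True, j: False}
  {j: True, n: False}


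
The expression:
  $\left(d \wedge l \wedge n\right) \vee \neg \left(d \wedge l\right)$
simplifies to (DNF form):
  $n \vee \neg d \vee \neg l$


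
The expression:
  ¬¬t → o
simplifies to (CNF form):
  o ∨ ¬t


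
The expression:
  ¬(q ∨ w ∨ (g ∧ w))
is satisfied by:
  {q: False, w: False}


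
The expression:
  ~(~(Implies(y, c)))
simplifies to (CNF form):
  c | ~y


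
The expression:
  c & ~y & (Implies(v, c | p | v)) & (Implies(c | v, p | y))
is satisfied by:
  {c: True, p: True, y: False}


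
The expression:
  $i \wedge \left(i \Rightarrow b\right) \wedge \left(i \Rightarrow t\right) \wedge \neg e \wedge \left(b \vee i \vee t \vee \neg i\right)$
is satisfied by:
  {t: True, i: True, b: True, e: False}


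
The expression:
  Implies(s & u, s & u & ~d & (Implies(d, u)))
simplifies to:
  ~d | ~s | ~u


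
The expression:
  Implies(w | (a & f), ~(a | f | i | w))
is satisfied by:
  {w: False, a: False, f: False}
  {f: True, w: False, a: False}
  {a: True, w: False, f: False}


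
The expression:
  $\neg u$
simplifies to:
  $\neg u$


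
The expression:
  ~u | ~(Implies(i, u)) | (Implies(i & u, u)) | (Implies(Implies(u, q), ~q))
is always true.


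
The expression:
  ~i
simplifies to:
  ~i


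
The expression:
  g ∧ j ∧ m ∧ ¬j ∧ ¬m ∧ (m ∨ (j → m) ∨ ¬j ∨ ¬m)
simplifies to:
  False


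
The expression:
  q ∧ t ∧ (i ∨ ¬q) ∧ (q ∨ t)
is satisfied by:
  {t: True, i: True, q: True}


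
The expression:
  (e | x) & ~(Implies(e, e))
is never true.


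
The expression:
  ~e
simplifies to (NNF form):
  ~e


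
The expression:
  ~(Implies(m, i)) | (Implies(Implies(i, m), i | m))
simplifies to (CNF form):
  i | m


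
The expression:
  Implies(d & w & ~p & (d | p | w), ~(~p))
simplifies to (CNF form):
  p | ~d | ~w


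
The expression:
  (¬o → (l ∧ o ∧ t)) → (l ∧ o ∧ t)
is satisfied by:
  {t: True, l: True, o: False}
  {t: True, l: False, o: False}
  {l: True, t: False, o: False}
  {t: False, l: False, o: False}
  {t: True, o: True, l: True}


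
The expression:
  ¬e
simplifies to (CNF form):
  ¬e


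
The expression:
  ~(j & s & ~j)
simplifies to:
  True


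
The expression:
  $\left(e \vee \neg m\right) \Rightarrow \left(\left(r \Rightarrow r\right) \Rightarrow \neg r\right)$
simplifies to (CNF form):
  $\left(m \vee \neg r\right) \wedge \left(\neg e \vee \neg r\right)$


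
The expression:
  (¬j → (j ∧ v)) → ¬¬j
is always true.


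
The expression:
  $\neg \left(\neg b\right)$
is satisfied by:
  {b: True}


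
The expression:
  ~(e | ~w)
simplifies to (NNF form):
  w & ~e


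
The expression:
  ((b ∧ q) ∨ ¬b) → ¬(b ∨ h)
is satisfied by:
  {b: False, h: False, q: False}
  {q: True, b: False, h: False}
  {b: True, q: False, h: False}
  {h: True, b: True, q: False}


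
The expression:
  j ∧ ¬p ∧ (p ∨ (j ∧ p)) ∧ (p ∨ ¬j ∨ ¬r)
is never true.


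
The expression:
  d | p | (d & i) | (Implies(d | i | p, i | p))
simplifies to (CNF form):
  True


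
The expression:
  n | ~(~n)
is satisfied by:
  {n: True}


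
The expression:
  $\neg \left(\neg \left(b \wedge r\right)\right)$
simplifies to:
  $b \wedge r$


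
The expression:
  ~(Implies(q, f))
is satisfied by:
  {q: True, f: False}


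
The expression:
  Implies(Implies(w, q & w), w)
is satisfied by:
  {w: True}


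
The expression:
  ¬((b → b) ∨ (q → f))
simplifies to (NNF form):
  False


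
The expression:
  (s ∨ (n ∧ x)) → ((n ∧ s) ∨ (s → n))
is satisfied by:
  {n: True, s: False}
  {s: False, n: False}
  {s: True, n: True}


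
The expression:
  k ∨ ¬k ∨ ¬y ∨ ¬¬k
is always true.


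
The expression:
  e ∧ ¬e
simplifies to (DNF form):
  False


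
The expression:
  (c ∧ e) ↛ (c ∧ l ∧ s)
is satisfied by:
  {c: True, e: True, l: False, s: False}
  {c: True, s: True, e: True, l: False}
  {c: True, l: True, e: True, s: False}


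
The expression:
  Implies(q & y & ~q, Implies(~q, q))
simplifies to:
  True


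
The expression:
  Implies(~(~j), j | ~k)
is always true.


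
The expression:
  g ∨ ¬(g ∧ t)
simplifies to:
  True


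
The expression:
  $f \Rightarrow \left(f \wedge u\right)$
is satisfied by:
  {u: True, f: False}
  {f: False, u: False}
  {f: True, u: True}


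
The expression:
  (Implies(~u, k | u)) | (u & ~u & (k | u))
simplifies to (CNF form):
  k | u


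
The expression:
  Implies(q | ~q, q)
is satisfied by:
  {q: True}


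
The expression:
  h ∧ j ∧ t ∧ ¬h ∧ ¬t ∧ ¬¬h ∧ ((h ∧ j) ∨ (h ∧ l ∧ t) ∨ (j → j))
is never true.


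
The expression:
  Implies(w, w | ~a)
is always true.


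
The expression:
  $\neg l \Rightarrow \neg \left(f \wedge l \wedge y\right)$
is always true.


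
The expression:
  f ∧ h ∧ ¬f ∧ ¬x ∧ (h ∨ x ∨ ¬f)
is never true.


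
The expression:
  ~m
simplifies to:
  ~m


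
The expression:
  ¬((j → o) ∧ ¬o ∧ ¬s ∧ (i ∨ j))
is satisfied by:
  {o: True, s: True, j: True, i: False}
  {o: True, s: True, j: False, i: False}
  {o: True, j: True, s: False, i: False}
  {o: True, j: False, s: False, i: False}
  {s: True, j: True, o: False, i: False}
  {s: True, j: False, o: False, i: False}
  {j: True, o: False, s: False, i: False}
  {j: False, o: False, s: False, i: False}
  {i: True, o: True, s: True, j: True}
  {i: True, o: True, s: True, j: False}
  {i: True, o: True, j: True, s: False}
  {i: True, o: True, j: False, s: False}
  {i: True, s: True, j: True, o: False}
  {i: True, s: True, j: False, o: False}
  {i: True, j: True, s: False, o: False}


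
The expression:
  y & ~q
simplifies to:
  y & ~q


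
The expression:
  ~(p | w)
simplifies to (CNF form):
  ~p & ~w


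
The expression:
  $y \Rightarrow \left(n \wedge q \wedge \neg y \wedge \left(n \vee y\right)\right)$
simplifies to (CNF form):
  $\neg y$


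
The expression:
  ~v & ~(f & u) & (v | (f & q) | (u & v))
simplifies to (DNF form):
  f & q & ~u & ~v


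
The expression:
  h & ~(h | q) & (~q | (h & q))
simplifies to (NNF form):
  False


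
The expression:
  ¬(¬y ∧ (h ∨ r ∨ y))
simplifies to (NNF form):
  y ∨ (¬h ∧ ¬r)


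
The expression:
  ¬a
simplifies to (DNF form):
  ¬a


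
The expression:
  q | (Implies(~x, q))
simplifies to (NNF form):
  q | x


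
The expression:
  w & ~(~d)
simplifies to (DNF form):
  d & w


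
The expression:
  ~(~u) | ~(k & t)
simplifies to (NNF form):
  u | ~k | ~t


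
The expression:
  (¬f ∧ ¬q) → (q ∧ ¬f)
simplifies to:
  f ∨ q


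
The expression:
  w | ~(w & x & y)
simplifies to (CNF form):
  True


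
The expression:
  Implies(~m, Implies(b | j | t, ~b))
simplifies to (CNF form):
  m | ~b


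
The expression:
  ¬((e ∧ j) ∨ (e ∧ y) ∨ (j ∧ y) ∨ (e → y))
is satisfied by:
  {e: True, y: False, j: False}


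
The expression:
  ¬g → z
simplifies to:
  g ∨ z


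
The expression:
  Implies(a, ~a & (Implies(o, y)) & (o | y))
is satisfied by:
  {a: False}


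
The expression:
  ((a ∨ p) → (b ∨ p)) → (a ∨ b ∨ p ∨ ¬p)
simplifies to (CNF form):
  True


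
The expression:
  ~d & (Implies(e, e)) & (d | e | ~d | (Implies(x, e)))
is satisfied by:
  {d: False}


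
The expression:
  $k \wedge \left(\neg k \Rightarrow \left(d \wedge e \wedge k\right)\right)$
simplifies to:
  $k$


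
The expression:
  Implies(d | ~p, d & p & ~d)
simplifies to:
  p & ~d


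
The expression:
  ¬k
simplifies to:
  ¬k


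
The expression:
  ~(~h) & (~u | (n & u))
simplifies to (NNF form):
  h & (n | ~u)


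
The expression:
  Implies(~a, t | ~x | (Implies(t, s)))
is always true.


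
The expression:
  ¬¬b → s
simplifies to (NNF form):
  s ∨ ¬b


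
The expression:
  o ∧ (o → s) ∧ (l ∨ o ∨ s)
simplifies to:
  o ∧ s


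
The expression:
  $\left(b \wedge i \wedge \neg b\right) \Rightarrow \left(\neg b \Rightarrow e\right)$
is always true.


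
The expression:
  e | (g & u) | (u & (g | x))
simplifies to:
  e | (g & u) | (u & x)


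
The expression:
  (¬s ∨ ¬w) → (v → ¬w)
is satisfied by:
  {s: True, w: False, v: False}
  {w: False, v: False, s: False}
  {s: True, v: True, w: False}
  {v: True, w: False, s: False}
  {s: True, w: True, v: False}
  {w: True, s: False, v: False}
  {s: True, v: True, w: True}


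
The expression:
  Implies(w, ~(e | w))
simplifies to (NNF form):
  ~w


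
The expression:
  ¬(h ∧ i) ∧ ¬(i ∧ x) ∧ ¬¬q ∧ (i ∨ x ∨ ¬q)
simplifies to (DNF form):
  (q ∧ x ∧ ¬i) ∨ (q ∧ x ∧ ¬x) ∨ (i ∧ q ∧ x ∧ ¬i) ∨ (i ∧ q ∧ x ∧ ¬x) ∨ (i ∧ q ∧ ¬h ∧ ¬i) ∨ (i ∧ q ∧ ¬h ∧ ¬x) ∨ (q ∧ x ∧ ¬h ∧ ¬i) ∨ (q ∧ x ∧ ¬h ∧ ¬x)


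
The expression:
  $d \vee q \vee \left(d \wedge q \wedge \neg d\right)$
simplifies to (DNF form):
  $d \vee q$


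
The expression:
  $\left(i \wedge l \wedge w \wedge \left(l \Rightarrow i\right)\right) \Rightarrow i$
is always true.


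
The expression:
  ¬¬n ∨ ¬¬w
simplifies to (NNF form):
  n ∨ w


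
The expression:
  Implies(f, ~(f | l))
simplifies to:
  ~f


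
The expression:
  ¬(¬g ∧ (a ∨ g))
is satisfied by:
  {g: True, a: False}
  {a: False, g: False}
  {a: True, g: True}


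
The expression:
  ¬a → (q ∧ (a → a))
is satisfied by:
  {a: True, q: True}
  {a: True, q: False}
  {q: True, a: False}


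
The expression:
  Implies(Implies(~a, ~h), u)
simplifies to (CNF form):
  (h | u) & (u | ~a)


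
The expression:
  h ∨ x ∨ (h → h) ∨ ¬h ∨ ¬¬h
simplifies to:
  True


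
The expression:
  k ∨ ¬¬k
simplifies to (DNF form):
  k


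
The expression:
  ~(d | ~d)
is never true.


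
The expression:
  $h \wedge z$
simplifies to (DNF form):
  $h \wedge z$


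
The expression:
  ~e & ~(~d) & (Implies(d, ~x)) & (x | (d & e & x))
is never true.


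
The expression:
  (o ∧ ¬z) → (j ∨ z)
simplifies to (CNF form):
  j ∨ z ∨ ¬o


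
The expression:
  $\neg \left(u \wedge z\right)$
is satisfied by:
  {u: False, z: False}
  {z: True, u: False}
  {u: True, z: False}


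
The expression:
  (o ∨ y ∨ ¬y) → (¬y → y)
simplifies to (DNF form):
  y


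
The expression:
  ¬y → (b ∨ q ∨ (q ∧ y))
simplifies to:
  b ∨ q ∨ y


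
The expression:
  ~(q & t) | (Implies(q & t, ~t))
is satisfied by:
  {t: False, q: False}
  {q: True, t: False}
  {t: True, q: False}


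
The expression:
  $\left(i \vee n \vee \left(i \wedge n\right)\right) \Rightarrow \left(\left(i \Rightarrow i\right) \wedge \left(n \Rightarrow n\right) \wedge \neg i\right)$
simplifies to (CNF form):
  $\neg i$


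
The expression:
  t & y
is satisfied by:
  {t: True, y: True}


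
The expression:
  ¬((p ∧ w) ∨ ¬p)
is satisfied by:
  {p: True, w: False}


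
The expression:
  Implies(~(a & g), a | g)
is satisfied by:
  {a: True, g: True}
  {a: True, g: False}
  {g: True, a: False}


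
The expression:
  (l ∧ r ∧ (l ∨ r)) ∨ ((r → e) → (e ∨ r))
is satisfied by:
  {r: True, e: True}
  {r: True, e: False}
  {e: True, r: False}


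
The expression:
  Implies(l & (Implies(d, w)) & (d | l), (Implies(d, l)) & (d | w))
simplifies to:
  d | w | ~l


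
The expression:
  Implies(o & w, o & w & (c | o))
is always true.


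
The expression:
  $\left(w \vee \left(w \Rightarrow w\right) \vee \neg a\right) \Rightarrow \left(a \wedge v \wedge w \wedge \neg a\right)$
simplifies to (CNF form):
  $\text{False}$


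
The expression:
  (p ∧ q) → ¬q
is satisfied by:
  {p: False, q: False}
  {q: True, p: False}
  {p: True, q: False}


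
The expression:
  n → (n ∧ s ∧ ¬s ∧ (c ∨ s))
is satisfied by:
  {n: False}


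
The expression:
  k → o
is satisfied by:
  {o: True, k: False}
  {k: False, o: False}
  {k: True, o: True}


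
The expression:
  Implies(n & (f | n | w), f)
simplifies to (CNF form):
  f | ~n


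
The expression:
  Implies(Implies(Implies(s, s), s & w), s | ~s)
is always true.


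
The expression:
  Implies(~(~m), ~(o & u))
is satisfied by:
  {u: False, m: False, o: False}
  {o: True, u: False, m: False}
  {m: True, u: False, o: False}
  {o: True, m: True, u: False}
  {u: True, o: False, m: False}
  {o: True, u: True, m: False}
  {m: True, u: True, o: False}


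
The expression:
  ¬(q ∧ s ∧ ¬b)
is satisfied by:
  {b: True, s: False, q: False}
  {s: False, q: False, b: False}
  {b: True, q: True, s: False}
  {q: True, s: False, b: False}
  {b: True, s: True, q: False}
  {s: True, b: False, q: False}
  {b: True, q: True, s: True}


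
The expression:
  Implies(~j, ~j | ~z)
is always true.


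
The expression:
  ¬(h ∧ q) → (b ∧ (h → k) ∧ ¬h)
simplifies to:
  (b ∧ ¬h) ∨ (h ∧ q)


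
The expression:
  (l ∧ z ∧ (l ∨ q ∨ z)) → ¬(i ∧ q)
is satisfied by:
  {l: False, q: False, z: False, i: False}
  {i: True, l: False, q: False, z: False}
  {z: True, l: False, q: False, i: False}
  {i: True, z: True, l: False, q: False}
  {q: True, i: False, l: False, z: False}
  {i: True, q: True, l: False, z: False}
  {z: True, q: True, i: False, l: False}
  {i: True, z: True, q: True, l: False}
  {l: True, z: False, q: False, i: False}
  {i: True, l: True, z: False, q: False}
  {z: True, l: True, i: False, q: False}
  {i: True, z: True, l: True, q: False}
  {q: True, l: True, z: False, i: False}
  {i: True, q: True, l: True, z: False}
  {z: True, q: True, l: True, i: False}


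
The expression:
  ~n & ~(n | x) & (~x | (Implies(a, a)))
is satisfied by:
  {n: False, x: False}


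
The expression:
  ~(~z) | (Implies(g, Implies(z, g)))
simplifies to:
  True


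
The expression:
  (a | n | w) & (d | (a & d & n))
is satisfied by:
  {n: True, a: True, w: True, d: True}
  {n: True, a: True, d: True, w: False}
  {n: True, w: True, d: True, a: False}
  {n: True, d: True, w: False, a: False}
  {a: True, d: True, w: True, n: False}
  {a: True, d: True, w: False, n: False}
  {d: True, w: True, a: False, n: False}


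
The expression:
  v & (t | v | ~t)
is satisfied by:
  {v: True}


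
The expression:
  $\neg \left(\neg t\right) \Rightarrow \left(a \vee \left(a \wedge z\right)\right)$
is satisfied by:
  {a: True, t: False}
  {t: False, a: False}
  {t: True, a: True}


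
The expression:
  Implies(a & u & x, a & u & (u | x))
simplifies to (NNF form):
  True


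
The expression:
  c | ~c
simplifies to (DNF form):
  True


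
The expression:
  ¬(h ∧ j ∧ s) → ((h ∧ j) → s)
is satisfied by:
  {s: True, h: False, j: False}
  {h: False, j: False, s: False}
  {j: True, s: True, h: False}
  {j: True, h: False, s: False}
  {s: True, h: True, j: False}
  {h: True, s: False, j: False}
  {j: True, h: True, s: True}


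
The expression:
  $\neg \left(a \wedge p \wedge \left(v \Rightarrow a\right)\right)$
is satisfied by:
  {p: False, a: False}
  {a: True, p: False}
  {p: True, a: False}


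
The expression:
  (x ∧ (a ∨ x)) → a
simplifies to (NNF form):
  a ∨ ¬x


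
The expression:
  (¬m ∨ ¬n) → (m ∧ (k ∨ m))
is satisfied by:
  {m: True}


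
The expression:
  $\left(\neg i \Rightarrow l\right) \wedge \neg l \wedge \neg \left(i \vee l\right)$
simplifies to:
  $\text{False}$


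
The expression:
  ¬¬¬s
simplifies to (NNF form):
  ¬s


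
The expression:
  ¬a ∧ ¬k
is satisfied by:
  {k: False, a: False}


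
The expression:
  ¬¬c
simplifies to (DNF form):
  c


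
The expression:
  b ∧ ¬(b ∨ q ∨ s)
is never true.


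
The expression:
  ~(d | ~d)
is never true.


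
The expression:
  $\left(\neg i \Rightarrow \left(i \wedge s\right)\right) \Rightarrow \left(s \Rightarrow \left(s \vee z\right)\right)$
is always true.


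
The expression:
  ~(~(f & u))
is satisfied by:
  {u: True, f: True}


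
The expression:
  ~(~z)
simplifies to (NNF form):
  z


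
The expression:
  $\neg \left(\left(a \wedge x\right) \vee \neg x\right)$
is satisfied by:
  {x: True, a: False}


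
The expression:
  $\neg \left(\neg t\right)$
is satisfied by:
  {t: True}


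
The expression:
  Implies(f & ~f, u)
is always true.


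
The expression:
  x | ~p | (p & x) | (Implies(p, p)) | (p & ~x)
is always true.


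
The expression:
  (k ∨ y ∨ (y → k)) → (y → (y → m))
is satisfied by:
  {m: True, y: False}
  {y: False, m: False}
  {y: True, m: True}


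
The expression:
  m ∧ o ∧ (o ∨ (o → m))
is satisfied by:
  {m: True, o: True}


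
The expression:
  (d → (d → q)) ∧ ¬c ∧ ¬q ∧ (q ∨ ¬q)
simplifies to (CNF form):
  ¬c ∧ ¬d ∧ ¬q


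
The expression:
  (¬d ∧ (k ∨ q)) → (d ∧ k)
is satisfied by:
  {d: True, q: False, k: False}
  {d: True, k: True, q: False}
  {d: True, q: True, k: False}
  {d: True, k: True, q: True}
  {k: False, q: False, d: False}


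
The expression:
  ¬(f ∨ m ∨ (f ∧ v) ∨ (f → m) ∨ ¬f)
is never true.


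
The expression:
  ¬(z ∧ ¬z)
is always true.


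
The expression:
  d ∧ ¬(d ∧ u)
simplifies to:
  d ∧ ¬u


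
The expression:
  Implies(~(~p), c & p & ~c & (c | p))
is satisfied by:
  {p: False}


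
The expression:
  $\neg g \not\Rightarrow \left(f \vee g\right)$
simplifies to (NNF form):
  $\neg f \wedge \neg g$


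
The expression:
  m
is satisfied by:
  {m: True}


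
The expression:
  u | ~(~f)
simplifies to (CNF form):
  f | u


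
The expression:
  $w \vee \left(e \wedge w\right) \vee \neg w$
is always true.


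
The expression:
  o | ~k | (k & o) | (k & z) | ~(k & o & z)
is always true.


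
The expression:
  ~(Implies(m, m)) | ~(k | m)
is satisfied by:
  {k: False, m: False}


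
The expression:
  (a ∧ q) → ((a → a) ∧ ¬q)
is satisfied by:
  {q: False, a: False}
  {a: True, q: False}
  {q: True, a: False}


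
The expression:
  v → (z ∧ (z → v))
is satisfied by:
  {z: True, v: False}
  {v: False, z: False}
  {v: True, z: True}


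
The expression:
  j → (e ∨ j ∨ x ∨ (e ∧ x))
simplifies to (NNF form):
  True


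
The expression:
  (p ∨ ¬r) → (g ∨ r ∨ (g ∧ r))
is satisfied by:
  {r: True, g: True}
  {r: True, g: False}
  {g: True, r: False}


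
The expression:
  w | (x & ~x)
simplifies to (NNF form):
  w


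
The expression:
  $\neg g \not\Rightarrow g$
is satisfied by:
  {g: False}


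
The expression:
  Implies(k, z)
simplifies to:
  z | ~k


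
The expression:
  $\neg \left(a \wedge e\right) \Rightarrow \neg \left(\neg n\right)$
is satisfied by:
  {n: True, e: True, a: True}
  {n: True, e: True, a: False}
  {n: True, a: True, e: False}
  {n: True, a: False, e: False}
  {e: True, a: True, n: False}


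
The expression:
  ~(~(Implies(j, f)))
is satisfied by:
  {f: True, j: False}
  {j: False, f: False}
  {j: True, f: True}


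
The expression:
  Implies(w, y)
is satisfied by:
  {y: True, w: False}
  {w: False, y: False}
  {w: True, y: True}


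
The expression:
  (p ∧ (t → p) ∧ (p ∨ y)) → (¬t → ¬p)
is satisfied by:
  {t: True, p: False}
  {p: False, t: False}
  {p: True, t: True}


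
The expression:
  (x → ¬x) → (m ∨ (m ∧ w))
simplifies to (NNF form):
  m ∨ x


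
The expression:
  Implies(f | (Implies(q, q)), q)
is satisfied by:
  {q: True}


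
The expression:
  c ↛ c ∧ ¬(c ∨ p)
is never true.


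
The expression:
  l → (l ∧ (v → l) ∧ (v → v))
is always true.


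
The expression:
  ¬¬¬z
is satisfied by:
  {z: False}


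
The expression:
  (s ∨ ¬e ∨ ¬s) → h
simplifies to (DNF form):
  h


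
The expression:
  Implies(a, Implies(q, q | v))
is always true.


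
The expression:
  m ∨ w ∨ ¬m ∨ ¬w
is always true.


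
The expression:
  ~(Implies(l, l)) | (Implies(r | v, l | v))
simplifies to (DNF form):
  l | v | ~r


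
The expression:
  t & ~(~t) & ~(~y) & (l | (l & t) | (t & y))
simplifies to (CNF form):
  t & y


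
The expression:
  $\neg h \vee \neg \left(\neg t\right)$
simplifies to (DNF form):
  $t \vee \neg h$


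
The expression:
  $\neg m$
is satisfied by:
  {m: False}


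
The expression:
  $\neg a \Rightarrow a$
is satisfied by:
  {a: True}


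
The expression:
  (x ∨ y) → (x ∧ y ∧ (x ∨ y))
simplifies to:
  (x ∧ y) ∨ (¬x ∧ ¬y)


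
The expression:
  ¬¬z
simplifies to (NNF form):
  z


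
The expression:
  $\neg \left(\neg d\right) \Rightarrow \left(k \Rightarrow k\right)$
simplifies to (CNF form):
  $\text{True}$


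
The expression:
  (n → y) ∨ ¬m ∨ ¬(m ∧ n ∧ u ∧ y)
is always true.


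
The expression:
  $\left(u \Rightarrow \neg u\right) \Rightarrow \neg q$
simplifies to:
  $u \vee \neg q$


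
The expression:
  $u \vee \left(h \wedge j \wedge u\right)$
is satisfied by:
  {u: True}


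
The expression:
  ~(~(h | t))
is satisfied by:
  {t: True, h: True}
  {t: True, h: False}
  {h: True, t: False}


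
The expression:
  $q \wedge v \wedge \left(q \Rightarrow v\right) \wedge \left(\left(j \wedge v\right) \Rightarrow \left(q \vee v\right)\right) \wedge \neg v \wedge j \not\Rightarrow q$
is never true.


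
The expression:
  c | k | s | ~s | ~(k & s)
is always true.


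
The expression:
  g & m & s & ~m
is never true.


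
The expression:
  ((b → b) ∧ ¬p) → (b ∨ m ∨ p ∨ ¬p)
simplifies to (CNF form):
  True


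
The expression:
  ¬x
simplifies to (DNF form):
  ¬x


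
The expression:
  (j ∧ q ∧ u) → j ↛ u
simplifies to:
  ¬j ∨ ¬q ∨ ¬u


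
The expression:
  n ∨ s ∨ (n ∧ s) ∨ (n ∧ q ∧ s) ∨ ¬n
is always true.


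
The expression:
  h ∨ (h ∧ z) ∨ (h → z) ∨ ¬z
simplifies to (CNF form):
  True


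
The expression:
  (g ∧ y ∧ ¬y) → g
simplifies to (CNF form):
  True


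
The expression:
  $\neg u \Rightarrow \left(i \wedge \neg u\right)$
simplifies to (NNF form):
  $i \vee u$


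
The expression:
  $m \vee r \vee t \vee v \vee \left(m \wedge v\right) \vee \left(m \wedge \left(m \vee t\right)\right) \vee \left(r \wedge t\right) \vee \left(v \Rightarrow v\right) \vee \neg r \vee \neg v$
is always true.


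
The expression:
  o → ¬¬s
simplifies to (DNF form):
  s ∨ ¬o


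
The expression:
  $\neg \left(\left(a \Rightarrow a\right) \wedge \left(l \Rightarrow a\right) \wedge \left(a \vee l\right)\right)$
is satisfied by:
  {a: False}


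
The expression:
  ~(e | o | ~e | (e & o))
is never true.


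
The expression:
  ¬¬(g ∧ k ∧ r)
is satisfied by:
  {r: True, g: True, k: True}


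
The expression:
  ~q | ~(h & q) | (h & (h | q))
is always true.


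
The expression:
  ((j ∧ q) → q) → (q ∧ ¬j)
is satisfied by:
  {q: True, j: False}


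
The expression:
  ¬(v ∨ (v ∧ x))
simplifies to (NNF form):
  ¬v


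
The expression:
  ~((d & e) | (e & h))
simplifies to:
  ~e | (~d & ~h)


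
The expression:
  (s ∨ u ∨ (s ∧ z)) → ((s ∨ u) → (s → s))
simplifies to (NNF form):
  True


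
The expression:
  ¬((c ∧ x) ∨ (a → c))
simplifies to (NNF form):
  a ∧ ¬c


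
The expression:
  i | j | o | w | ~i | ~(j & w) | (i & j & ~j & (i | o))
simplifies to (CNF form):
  True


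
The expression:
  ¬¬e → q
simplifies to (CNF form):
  q ∨ ¬e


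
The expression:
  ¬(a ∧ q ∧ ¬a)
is always true.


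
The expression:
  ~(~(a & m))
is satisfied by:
  {a: True, m: True}


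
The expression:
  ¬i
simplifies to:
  ¬i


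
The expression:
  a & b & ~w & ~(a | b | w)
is never true.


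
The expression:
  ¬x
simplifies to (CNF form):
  ¬x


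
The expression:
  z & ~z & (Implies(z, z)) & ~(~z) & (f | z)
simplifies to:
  False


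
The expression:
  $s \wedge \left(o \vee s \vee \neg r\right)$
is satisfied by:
  {s: True}


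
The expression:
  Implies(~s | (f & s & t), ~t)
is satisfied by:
  {s: True, t: False, f: False}
  {s: False, t: False, f: False}
  {f: True, s: True, t: False}
  {f: True, s: False, t: False}
  {t: True, s: True, f: False}


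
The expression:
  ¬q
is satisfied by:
  {q: False}


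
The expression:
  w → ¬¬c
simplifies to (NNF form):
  c ∨ ¬w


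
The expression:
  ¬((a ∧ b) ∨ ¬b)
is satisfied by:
  {b: True, a: False}


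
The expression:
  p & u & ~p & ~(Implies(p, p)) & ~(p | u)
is never true.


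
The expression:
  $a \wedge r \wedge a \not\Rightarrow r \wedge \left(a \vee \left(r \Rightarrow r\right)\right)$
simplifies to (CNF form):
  $\text{False}$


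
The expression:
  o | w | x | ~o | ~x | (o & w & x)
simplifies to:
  True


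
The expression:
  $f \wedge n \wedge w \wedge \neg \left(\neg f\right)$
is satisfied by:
  {w: True, f: True, n: True}


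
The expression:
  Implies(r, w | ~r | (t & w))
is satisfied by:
  {w: True, r: False}
  {r: False, w: False}
  {r: True, w: True}


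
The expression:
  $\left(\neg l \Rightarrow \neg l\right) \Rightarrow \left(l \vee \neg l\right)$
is always true.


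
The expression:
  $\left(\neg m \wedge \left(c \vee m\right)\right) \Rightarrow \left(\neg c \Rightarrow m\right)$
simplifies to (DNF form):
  $\text{True}$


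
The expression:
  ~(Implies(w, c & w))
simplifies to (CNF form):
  w & ~c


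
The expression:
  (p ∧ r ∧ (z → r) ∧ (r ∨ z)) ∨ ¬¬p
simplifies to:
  p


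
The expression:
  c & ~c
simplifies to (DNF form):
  False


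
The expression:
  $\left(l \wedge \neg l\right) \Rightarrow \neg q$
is always true.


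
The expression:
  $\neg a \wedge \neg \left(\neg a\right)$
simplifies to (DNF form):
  $\text{False}$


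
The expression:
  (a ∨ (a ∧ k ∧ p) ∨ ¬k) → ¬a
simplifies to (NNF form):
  ¬a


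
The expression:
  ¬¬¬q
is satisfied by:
  {q: False}


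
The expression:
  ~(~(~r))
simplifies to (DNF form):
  ~r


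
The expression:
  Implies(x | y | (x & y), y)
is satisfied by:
  {y: True, x: False}
  {x: False, y: False}
  {x: True, y: True}


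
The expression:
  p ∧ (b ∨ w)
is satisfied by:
  {p: True, b: True, w: True}
  {p: True, b: True, w: False}
  {p: True, w: True, b: False}


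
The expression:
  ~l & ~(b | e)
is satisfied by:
  {e: False, l: False, b: False}


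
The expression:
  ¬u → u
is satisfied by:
  {u: True}


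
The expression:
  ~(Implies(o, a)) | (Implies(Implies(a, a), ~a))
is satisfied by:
  {a: False}


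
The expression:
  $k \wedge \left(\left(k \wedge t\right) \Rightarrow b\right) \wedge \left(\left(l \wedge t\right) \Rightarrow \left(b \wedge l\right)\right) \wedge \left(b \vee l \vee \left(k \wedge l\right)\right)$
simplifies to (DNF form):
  $\left(b \wedge k\right) \vee \left(b \wedge k \wedge l\right) \vee \left(b \wedge k \wedge \neg t\right) \vee \left(k \wedge l \wedge \neg t\right)$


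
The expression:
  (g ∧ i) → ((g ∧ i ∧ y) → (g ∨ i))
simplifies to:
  True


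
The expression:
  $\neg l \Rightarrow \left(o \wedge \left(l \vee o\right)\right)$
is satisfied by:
  {o: True, l: True}
  {o: True, l: False}
  {l: True, o: False}


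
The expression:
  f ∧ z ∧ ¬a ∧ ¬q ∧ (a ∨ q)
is never true.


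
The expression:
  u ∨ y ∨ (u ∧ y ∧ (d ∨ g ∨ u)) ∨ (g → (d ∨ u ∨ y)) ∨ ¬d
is always true.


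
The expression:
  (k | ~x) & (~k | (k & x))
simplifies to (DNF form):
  (k & x) | (~k & ~x)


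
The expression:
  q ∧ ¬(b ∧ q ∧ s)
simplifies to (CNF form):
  q ∧ (¬b ∨ ¬s)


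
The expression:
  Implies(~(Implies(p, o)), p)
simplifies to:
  True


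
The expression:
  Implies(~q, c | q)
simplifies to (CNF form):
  c | q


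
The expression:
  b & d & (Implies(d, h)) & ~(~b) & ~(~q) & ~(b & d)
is never true.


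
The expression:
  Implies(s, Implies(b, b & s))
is always true.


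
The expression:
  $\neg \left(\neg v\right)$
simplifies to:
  $v$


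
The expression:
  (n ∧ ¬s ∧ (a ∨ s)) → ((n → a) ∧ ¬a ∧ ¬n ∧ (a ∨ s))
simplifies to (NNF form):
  s ∨ ¬a ∨ ¬n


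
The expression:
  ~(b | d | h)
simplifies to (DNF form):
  ~b & ~d & ~h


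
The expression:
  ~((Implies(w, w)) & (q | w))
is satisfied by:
  {q: False, w: False}


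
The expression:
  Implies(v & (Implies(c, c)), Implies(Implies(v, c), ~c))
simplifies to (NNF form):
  ~c | ~v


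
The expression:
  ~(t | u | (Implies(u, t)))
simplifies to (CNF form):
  False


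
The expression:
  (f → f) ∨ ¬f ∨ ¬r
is always true.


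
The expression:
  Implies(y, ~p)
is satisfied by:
  {p: False, y: False}
  {y: True, p: False}
  {p: True, y: False}


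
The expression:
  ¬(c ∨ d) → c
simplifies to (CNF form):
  c ∨ d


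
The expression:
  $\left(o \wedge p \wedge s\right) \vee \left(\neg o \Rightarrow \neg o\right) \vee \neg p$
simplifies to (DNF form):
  $\text{True}$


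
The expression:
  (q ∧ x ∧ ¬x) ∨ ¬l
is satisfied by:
  {l: False}


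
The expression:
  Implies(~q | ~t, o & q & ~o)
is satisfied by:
  {t: True, q: True}


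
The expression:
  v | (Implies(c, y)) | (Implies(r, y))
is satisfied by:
  {y: True, v: True, c: False, r: False}
  {y: True, c: False, v: False, r: False}
  {v: True, y: False, c: False, r: False}
  {y: False, c: False, v: False, r: False}
  {r: True, y: True, v: True, c: False}
  {r: True, y: True, c: False, v: False}
  {r: True, v: True, y: False, c: False}
  {r: True, y: False, c: False, v: False}
  {y: True, c: True, v: True, r: False}
  {y: True, c: True, r: False, v: False}
  {c: True, v: True, r: False, y: False}
  {c: True, r: False, v: False, y: False}
  {y: True, c: True, r: True, v: True}
  {y: True, c: True, r: True, v: False}
  {c: True, r: True, v: True, y: False}


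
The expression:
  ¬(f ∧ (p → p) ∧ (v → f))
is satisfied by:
  {f: False}


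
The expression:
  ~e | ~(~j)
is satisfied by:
  {j: True, e: False}
  {e: False, j: False}
  {e: True, j: True}


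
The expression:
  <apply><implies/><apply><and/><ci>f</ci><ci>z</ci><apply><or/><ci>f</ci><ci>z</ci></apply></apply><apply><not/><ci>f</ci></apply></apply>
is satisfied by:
  {z: False, f: False}
  {f: True, z: False}
  {z: True, f: False}


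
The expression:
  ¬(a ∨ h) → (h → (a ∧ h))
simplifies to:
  True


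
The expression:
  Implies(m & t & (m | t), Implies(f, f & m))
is always true.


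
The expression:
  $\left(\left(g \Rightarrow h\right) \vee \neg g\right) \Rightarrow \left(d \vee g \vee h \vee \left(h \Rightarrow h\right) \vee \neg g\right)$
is always true.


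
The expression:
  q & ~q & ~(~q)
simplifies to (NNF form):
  False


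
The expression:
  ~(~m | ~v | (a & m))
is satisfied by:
  {m: True, v: True, a: False}


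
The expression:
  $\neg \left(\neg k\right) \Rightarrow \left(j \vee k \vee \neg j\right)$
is always true.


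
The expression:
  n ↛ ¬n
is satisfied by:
  {n: True}


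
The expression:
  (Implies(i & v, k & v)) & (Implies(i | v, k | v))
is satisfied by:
  {k: True, i: False}
  {i: False, k: False}
  {i: True, k: True}


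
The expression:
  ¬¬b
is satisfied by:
  {b: True}


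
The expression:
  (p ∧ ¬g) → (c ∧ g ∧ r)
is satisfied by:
  {g: True, p: False}
  {p: False, g: False}
  {p: True, g: True}


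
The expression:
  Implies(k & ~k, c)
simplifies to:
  True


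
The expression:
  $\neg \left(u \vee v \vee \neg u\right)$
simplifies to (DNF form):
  $\text{False}$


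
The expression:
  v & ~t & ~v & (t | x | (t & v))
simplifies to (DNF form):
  False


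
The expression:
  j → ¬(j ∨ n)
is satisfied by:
  {j: False}


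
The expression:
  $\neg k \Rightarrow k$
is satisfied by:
  {k: True}


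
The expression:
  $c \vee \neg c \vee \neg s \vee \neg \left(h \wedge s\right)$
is always true.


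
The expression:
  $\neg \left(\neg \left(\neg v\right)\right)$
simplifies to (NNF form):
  $\neg v$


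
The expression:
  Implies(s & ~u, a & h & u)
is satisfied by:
  {u: True, s: False}
  {s: False, u: False}
  {s: True, u: True}


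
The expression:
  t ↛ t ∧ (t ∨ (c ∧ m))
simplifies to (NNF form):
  False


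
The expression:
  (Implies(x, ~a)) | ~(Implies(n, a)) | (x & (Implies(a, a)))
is always true.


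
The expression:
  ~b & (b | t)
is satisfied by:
  {t: True, b: False}


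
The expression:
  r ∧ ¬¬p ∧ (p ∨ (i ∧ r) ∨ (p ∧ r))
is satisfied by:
  {r: True, p: True}


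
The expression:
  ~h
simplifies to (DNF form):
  ~h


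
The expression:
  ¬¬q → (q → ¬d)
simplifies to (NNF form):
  ¬d ∨ ¬q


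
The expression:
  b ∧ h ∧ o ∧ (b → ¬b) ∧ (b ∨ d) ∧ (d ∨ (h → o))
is never true.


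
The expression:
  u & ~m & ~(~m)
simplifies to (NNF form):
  False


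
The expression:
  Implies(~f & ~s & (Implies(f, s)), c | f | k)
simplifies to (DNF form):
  c | f | k | s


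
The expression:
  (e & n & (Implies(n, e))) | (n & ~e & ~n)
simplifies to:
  e & n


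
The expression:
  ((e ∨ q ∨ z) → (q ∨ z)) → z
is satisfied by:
  {z: True, e: True, q: False}
  {z: True, e: False, q: False}
  {z: True, q: True, e: True}
  {z: True, q: True, e: False}
  {e: True, q: False, z: False}


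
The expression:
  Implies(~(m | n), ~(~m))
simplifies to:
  m | n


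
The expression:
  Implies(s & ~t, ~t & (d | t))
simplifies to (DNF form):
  d | t | ~s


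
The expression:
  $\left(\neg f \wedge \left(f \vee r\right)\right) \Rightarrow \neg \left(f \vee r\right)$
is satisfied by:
  {f: True, r: False}
  {r: False, f: False}
  {r: True, f: True}


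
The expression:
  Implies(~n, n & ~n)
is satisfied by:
  {n: True}


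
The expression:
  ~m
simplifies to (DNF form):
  ~m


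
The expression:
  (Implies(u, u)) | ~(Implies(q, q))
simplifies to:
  True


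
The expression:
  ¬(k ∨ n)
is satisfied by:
  {n: False, k: False}


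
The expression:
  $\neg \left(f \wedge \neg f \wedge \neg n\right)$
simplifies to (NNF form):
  $\text{True}$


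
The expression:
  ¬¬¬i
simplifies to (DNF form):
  ¬i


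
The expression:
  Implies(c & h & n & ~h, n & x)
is always true.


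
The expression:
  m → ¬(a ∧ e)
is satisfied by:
  {m: False, a: False, e: False}
  {e: True, m: False, a: False}
  {a: True, m: False, e: False}
  {e: True, a: True, m: False}
  {m: True, e: False, a: False}
  {e: True, m: True, a: False}
  {a: True, m: True, e: False}


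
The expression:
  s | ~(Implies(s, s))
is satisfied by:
  {s: True}


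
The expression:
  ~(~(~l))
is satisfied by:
  {l: False}


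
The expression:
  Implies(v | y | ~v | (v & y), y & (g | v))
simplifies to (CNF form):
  y & (g | v)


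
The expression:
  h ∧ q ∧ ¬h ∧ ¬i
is never true.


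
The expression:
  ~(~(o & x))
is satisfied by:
  {x: True, o: True}


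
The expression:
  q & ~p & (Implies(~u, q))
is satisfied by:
  {q: True, p: False}


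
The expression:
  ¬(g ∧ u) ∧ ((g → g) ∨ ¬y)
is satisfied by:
  {g: False, u: False}
  {u: True, g: False}
  {g: True, u: False}


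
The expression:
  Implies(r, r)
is always true.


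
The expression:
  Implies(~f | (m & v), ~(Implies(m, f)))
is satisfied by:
  {m: True, v: False, f: False}
  {f: True, m: True, v: False}
  {v: True, m: True, f: False}
  {f: True, m: False, v: False}
  {f: True, v: True, m: False}


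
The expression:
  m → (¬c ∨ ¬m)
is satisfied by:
  {m: False, c: False}
  {c: True, m: False}
  {m: True, c: False}
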